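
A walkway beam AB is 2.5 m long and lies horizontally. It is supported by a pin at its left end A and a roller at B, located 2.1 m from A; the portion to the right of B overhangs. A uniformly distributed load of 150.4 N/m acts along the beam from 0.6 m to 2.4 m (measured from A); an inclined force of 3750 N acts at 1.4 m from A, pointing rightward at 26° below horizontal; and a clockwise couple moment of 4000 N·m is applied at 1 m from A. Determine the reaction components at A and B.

Resultant of the distributed load: 150.4 × 1.8 = 270.72 N at 1.5 m from A.
ΣM about A: B_y·2.1 − (150.4·1.8)·1.5 − 3750·sin26°·1.4 − 4000 = 0 → B_y = 6707.53/2.1 = 3194.06 ≈ 3194 N.
ΣF_y = 0: A_y + 3194.06 − 150.4·1.8 − 3750·sin26° = 0 → A_y = -1279 N.
ΣF_x = 0: A_x + 3750·cos26° = 0 → A_x = -3370 N.

A_x = -3370 N, A_y = -1279 N, B_y = 3194 N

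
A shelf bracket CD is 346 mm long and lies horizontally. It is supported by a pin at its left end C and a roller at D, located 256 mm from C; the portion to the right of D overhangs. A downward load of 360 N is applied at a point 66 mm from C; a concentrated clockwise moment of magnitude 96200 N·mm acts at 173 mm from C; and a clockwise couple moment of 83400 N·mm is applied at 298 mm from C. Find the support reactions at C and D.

C_x = 0, C_y = -434.4 N, D_y = 794.4 N

Moments about C: D_y·256 − 360·66 − 96200 − 83400 = 0 → D_y = 203360/256 = 794.375 ≈ 794.4 N.
ΣF_y = 0: C_y + 794.375 − 360 = 0 → C_y = -434.4 N.
ΣF_x = 0: no horizontal applied forces, so C_x = 0.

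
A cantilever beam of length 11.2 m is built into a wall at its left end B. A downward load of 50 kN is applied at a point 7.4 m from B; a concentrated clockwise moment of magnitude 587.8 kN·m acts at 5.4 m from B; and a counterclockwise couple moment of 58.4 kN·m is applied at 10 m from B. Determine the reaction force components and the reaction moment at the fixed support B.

B_x = 0, B_y = 50.00 kN, M_B = 899.4 kN·m

ΣF_x = 0: B_x = 0.
ΣF_y = 0: B_y − 50 = 0 → B_y = 50.00 kN.
ΣM about B: M_B − 50·7.4 − 587.8 + 58.4 = 0 → M_B = 899.4 kN·m.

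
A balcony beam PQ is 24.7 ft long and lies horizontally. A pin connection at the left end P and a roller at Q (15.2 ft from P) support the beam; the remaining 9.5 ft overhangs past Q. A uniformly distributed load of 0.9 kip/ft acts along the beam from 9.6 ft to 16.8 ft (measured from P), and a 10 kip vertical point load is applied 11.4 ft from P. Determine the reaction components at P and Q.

P_x = 0, P_y = 3.353 kip, Q_y = 13.13 kip

Resultant of the distributed load: 0.9 × 7.2 = 6.48 kip at 13.2 ft from P.
ΣM about P: Q_y·15.2 − (0.9·7.2)·13.2 − 10·11.4 = 0 → Q_y = 199.536/15.2 = 13.1274 ≈ 13.13 kip.
ΣF_y = 0: P_y + 13.1274 − 0.9·7.2 − 10 = 0 → P_y = 3.353 kip.
ΣF_x = 0: no horizontal applied forces, so P_x = 0.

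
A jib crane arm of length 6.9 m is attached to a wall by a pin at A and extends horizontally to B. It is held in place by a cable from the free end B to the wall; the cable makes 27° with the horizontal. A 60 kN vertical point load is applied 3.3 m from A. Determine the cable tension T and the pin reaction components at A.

T = 63.21 kN, A_x = 56.32 kN, A_y = 31.30 kN

ΣM about A: T·sin27°·6.9 − 60·3.3 = 0 → T = 198/(6.9·0.45399) = 63.2077 ≈ 63.21 kN.
ΣF_x = 0: A_x − T·cos27° = 0 → A_x = 63.2077 × 0.891007 = 56.32 kN.
ΣF_y = 0: A_y + T·sin27° − 60 = 0 → A_y = 60 − 63.2077 × 0.45399 = 31.30 kN.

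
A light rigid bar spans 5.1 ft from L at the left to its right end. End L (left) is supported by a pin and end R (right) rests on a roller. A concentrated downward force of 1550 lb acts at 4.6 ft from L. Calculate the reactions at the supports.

L_x = 0, L_y = 152.0 lb, R_y = 1398 lb

ΣM about L: R_y·5.1 − 1550·4.6 = 0 → R_y = 7130/5.1 = 1398.04 ≈ 1398 lb.
ΣF_y = 0: L_y + 1398.04 − 1550 = 0 → L_y = 152.0 lb.
ΣF_x = 0: no horizontal applied forces, so L_x = 0.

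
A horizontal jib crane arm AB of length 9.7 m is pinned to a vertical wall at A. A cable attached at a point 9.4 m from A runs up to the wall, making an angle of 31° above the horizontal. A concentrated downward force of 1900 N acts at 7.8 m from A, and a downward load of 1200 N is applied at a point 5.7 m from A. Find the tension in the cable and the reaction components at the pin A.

T = 4474 N, A_x = 3835 N, A_y = 795.7 N

ΣM about A: T·sin31°·9.4 − 1900·7.8 − 1200·5.7 = 0 → T = 21660/(9.4·0.515038) = 4473.95 ≈ 4474 N.
ΣF_x = 0: A_x − T·cos31° = 0 → A_x = 4473.95 × 0.857167 = 3835 N.
ΣF_y = 0: A_y + T·sin31° − 1900 − 1200 = 0 → A_y = 3100 − 4473.95 × 0.515038 = 795.7 N.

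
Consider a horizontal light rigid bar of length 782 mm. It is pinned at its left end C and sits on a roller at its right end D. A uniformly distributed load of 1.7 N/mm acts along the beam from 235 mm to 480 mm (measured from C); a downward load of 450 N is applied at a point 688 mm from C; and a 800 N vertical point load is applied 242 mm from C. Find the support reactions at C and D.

Resultant of the distributed load: 1.7 × 245 = 416.5 N at 357.5 mm from C.
Taking moments about C: D_y·782 − (1.7·245)·357.5 − 450·688 − 800·242 = 0 → D_y = 652098.75/782 = 833.886 ≈ 833.9 N.
ΣF_y = 0: C_y + 833.886 − 1.7·245 − 450 − 800 = 0 → C_y = 832.6 N.
ΣF_x = 0: no horizontal applied forces, so C_x = 0.

C_x = 0, C_y = 832.6 N, D_y = 833.9 N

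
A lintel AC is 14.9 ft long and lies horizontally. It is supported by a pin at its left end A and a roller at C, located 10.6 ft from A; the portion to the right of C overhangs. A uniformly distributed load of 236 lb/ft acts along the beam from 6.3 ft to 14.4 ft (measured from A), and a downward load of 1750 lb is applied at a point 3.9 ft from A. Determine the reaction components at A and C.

A_x = 0, A_y = 1151 lb, C_y = 2510 lb

Resultant of the distributed load: 236 × 8.1 = 1911.6 lb at 10.35 ft from A.
Taking moments about A: C_y·10.6 − (236·8.1)·10.35 − 1750·3.9 = 0 → C_y = 26610.06/10.6 = 2510.38 ≈ 2510 lb.
ΣF_y = 0: A_y + 2510.38 − 236·8.1 − 1750 = 0 → A_y = 1151 lb.
ΣF_x = 0: no horizontal applied forces, so A_x = 0.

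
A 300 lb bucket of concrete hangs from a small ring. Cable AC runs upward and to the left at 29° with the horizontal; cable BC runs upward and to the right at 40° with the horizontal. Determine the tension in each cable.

T_AC = 246.2 lb, T_BC = 281.1 lb

ΣF_x = 0: −T_AC·cos29° + T_BC·cos40° = 0 → T_BC = 1.14173·T_AC.
ΣF_y = 0: T_AC·sin29° + T_BC·sin40° = 300.
Substitute: T_AC·(0.48481 + 1.14173·0.642788) = 300 → T_AC = 246.164 ≈ 246.2 lb.
Then T_BC = 1.14173 × 246.164 = 281.1 lb.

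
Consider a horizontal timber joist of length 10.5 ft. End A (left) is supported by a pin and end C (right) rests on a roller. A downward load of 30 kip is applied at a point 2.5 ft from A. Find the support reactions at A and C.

A_x = 0, A_y = 22.86 kip, C_y = 7.143 kip

ΣM about A: C_y·10.5 − 30·2.5 = 0 → C_y = 75/10.5 = 7.14286 ≈ 7.143 kip.
ΣF_y = 0: A_y + 7.14286 − 30 = 0 → A_y = 22.86 kip.
ΣF_x = 0: no horizontal applied forces, so A_x = 0.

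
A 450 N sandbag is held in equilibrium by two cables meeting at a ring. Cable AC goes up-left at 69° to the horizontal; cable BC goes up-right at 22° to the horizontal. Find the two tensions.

ΣF_x = 0: −T_AC·cos69° + T_BC·cos22° = 0 → T_BC = 0.386512·T_AC.
ΣF_y = 0: T_AC·sin69° + T_BC·sin22° = 450.
Substitute: T_AC·(0.93358 + 0.386512·0.374607) = 450 → T_AC = 417.296 ≈ 417.3 N.
Then T_BC = 0.386512 × 417.296 = 161.3 N.

T_AC = 417.3 N, T_BC = 161.3 N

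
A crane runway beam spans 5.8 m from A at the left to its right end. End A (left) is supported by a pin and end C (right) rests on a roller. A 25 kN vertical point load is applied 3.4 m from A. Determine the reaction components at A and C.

A_x = 0, A_y = 10.34 kN, C_y = 14.66 kN

Moments about A: C_y·5.8 − 25·3.4 = 0 → C_y = 85/5.8 = 14.6552 ≈ 14.66 kN.
ΣF_y = 0: A_y + 14.6552 − 25 = 0 → A_y = 10.34 kN.
ΣF_x = 0: no horizontal applied forces, so A_x = 0.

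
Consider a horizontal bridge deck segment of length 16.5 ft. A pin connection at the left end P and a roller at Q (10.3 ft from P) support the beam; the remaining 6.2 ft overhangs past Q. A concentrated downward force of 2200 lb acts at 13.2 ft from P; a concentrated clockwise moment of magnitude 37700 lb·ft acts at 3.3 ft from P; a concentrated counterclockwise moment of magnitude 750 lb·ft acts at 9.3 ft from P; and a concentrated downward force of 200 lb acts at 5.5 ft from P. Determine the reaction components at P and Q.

P_x = 0, P_y = -4114 lb, Q_y = 6514 lb

Taking moments about P: Q_y·10.3 − 2200·13.2 − 37700 + 750 − 200·5.5 = 0 → Q_y = 67090/10.3 = 6513.59 ≈ 6514 lb.
ΣF_y = 0: P_y + 6513.59 − 2200 − 200 = 0 → P_y = -4114 lb.
ΣF_x = 0: no horizontal applied forces, so P_x = 0.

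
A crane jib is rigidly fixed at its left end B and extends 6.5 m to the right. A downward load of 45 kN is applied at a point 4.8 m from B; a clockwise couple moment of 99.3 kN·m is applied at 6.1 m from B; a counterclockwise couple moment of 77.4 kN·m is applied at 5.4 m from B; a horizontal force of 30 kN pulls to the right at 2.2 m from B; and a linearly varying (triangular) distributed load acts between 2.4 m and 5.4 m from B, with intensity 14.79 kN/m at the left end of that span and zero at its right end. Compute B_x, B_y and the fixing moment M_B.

Resultant of the triangular load: ½ × 14.79 × 3 = 22.185 kN, acting at 3.4 m from B (one-third of the span from the peak).
ΣF_x = 0: B_x + 30 = 0 → B_x = -30.00 kN.
ΣF_y = 0: B_y − 45 − ½·14.79·3 = 0 → B_y = 67.19 kN.
ΣM about B: M_B − 45·4.8 − 99.3 + 77.4 − (½·14.79·3)·3.4 = 0 → M_B = 313.3 kN·m.

B_x = -30.00 kN, B_y = 67.19 kN, M_B = 313.3 kN·m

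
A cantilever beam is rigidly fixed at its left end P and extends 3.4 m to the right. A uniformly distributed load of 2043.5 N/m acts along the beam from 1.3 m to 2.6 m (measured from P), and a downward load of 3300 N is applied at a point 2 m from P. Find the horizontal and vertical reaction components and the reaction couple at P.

Resultant of the distributed load: 2043.5 × 1.3 = 2656.55 N at 1.95 m from P.
ΣF_x = 0: P_x = 0.
ΣF_y = 0: P_y − 2043.5·1.3 − 3300 = 0 → P_y = 5957 N.
ΣM about P: M_P − (2043.5·1.3)·1.95 − 3300·2 = 0 → M_P = 11780 N·m.

P_x = 0, P_y = 5957 N, M_P = 11780 N·m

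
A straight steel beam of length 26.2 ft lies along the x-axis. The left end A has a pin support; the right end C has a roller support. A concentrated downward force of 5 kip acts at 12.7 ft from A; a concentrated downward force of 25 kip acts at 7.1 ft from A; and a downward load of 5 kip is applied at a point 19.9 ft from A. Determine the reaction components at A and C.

Moments about A: C_y·26.2 − 5·12.7 − 25·7.1 − 5·19.9 = 0 → C_y = 340.5/26.2 = 12.9962 ≈ 13.00 kip.
ΣF_y = 0: A_y + 12.9962 − 5 − 25 − 5 = 0 → A_y = 22.00 kip.
ΣF_x = 0: no horizontal applied forces, so A_x = 0.

A_x = 0, A_y = 22.00 kip, C_y = 13.00 kip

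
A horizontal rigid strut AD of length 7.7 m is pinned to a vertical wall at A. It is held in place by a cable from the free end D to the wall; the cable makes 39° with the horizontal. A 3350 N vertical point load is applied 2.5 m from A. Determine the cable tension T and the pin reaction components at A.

T = 1728 N, A_x = 1343 N, A_y = 2262 N

ΣM about A: T·sin39°·7.7 − 3350·2.5 = 0 → T = 8375/(7.7·0.62932) = 1728.31 ≈ 1728 N.
ΣF_x = 0: A_x − T·cos39° = 0 → A_x = 1728.31 × 0.777146 = 1343 N.
ΣF_y = 0: A_y + T·sin39° − 3350 = 0 → A_y = 3350 − 1728.31 × 0.62932 = 2262 N.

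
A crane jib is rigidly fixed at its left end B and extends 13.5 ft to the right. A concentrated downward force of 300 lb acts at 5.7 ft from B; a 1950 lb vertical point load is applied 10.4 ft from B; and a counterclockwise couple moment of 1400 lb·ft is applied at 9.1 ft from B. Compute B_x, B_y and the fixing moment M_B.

ΣF_x = 0: B_x = 0.
ΣF_y = 0: B_y − 300 − 1950 = 0 → B_y = 2250 lb.
ΣM about B: M_B − 300·5.7 − 1950·10.4 + 1400 = 0 → M_B = 20590 lb·ft.

B_x = 0, B_y = 2250 lb, M_B = 20590 lb·ft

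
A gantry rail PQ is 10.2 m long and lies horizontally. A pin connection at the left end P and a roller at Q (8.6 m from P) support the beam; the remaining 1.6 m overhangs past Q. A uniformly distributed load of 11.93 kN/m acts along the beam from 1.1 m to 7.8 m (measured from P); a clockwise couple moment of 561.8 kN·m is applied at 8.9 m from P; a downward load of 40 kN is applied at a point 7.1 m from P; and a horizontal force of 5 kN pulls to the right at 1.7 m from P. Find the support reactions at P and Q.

Resultant of the distributed load: 11.93 × 6.7 = 79.931 kN at 4.45 m from P.
Moments about P: Q_y·8.6 − (11.93·6.7)·4.45 − 561.8 − 40·7.1 = 0 → Q_y = 1201.49295/8.6 = 139.708 ≈ 139.7 kN.
ΣF_y = 0: P_y + 139.708 − 11.93·6.7 − 40 = 0 → P_y = -19.78 kN.
ΣF_x = 0: P_x + 5 = 0 → P_x = -5.000 kN.

P_x = -5.000 kN, P_y = -19.78 kN, Q_y = 139.7 kN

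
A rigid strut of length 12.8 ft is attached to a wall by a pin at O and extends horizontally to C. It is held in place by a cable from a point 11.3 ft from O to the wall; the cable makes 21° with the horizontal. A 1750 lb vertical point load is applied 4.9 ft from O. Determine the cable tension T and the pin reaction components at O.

ΣM about O: T·sin21°·11.3 − 1750·4.9 = 0 → T = 8575/(11.3·0.358368) = 2117.51 ≈ 2118 lb.
ΣF_x = 0: O_x − T·cos21° = 0 → O_x = 2117.51 × 0.93358 = 1977 lb.
ΣF_y = 0: O_y + T·sin21° − 1750 = 0 → O_y = 1750 − 2117.51 × 0.358368 = 991.2 lb.

T = 2118 lb, O_x = 1977 lb, O_y = 991.2 lb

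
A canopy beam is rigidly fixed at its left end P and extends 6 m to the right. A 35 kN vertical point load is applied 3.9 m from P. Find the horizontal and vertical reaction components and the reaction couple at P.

ΣF_x = 0: P_x = 0.
ΣF_y = 0: P_y − 35 = 0 → P_y = 35.00 kN.
ΣM about P: M_P − 35·3.9 = 0 → M_P = 136.5 kN·m.

P_x = 0, P_y = 35.00 kN, M_P = 136.5 kN·m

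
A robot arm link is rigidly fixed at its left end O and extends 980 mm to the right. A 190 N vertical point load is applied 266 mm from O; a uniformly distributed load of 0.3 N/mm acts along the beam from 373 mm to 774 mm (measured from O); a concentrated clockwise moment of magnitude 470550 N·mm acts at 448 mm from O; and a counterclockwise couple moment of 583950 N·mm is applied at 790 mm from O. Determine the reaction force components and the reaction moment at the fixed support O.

O_x = 0, O_y = 310.3 N, M_O = 6132 N·mm

Resultant of the distributed load: 0.3 × 401 = 120.3 N at 573.5 mm from O.
ΣF_x = 0: O_x = 0.
ΣF_y = 0: O_y − 190 − 0.3·401 = 0 → O_y = 310.3 N.
ΣM about O: M_O − 190·266 − (0.3·401)·573.5 − 470550 + 583950 = 0 → M_O = 6132 N·mm.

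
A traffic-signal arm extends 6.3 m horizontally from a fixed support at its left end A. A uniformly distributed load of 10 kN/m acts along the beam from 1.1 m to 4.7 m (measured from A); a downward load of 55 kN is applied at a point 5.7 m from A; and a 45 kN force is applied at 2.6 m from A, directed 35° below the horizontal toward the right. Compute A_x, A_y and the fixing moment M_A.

Resultant of the distributed load: 10 × 3.6 = 36 kN at 2.9 m from A.
ΣF_x = 0: A_x + 45·cos35° = 0 → A_x = -36.86 kN.
ΣF_y = 0: A_y − 10·3.6 − 55 − 45·sin35° = 0 → A_y = 116.8 kN.
ΣM about A: M_A − (10·3.6)·2.9 − 55·5.7 − 45·sin35°·2.6 = 0 → M_A = 485.0 kN·m.

A_x = -36.86 kN, A_y = 116.8 kN, M_A = 485.0 kN·m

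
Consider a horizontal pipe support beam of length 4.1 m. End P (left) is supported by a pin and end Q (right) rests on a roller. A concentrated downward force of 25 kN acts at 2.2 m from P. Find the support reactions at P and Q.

Moments about P: Q_y·4.1 − 25·2.2 = 0 → Q_y = 55/4.1 = 13.4146 ≈ 13.41 kN.
ΣF_y = 0: P_y + 13.4146 − 25 = 0 → P_y = 11.59 kN.
ΣF_x = 0: no horizontal applied forces, so P_x = 0.

P_x = 0, P_y = 11.59 kN, Q_y = 13.41 kN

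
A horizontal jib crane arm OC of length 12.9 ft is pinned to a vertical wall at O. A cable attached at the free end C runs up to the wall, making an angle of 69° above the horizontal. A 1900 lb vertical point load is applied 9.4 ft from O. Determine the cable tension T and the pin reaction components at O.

T = 1483 lb, O_x = 531.5 lb, O_y = 515.5 lb

ΣM about O: T·sin69°·12.9 − 1900·9.4 = 0 → T = 17860/(12.9·0.93358) = 1483 lb.
ΣF_x = 0: O_x − T·cos69° = 0 → O_x = 1483 × 0.358368 = 531.5 lb.
ΣF_y = 0: O_y + T·sin69° − 1900 = 0 → O_y = 1900 − 1483 × 0.93358 = 515.5 lb.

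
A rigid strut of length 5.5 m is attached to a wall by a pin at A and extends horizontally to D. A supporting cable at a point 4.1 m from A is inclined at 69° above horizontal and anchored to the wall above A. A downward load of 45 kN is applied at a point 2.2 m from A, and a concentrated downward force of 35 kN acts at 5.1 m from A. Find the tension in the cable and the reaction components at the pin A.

T = 72.50 kN, A_x = 25.98 kN, A_y = 12.32 kN

ΣM about A: T·sin69°·4.1 − 45·2.2 − 35·5.1 = 0 → T = 277.5/(4.1·0.93358) = 72.4983 ≈ 72.50 kN.
ΣF_x = 0: A_x − T·cos69° = 0 → A_x = 72.4983 × 0.358368 = 25.98 kN.
ΣF_y = 0: A_y + T·sin69° − 45 − 35 = 0 → A_y = 80 − 72.4983 × 0.93358 = 12.32 kN.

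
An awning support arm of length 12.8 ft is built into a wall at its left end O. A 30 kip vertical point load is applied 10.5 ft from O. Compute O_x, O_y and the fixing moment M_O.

O_x = 0, O_y = 30.00 kip, M_O = 315.0 kip·ft

ΣF_x = 0: O_x = 0.
ΣF_y = 0: O_y − 30 = 0 → O_y = 30.00 kip.
ΣM about O: M_O − 30·10.5 = 0 → M_O = 315.0 kip·ft.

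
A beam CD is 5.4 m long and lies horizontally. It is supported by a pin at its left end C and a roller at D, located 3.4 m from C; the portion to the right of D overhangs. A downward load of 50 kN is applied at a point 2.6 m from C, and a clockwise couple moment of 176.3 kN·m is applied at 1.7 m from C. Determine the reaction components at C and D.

ΣM about C: D_y·3.4 − 50·2.6 − 176.3 = 0 → D_y = 306.3/3.4 = 90.0882 ≈ 90.09 kN.
ΣF_y = 0: C_y + 90.0882 − 50 = 0 → C_y = -40.09 kN.
ΣF_x = 0: no horizontal applied forces, so C_x = 0.

C_x = 0, C_y = -40.09 kN, D_y = 90.09 kN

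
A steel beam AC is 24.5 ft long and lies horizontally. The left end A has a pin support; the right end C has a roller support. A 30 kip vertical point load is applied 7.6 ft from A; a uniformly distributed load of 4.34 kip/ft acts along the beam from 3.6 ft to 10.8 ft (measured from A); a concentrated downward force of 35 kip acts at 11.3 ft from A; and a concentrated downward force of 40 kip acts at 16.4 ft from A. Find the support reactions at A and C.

A_x = 0, A_y = 74.84 kip, C_y = 61.41 kip

Resultant of the distributed load: 4.34 × 7.2 = 31.248 kip at 7.2 ft from A.
Taking moments about A: C_y·24.5 − 30·7.6 − (4.34·7.2)·7.2 − 35·11.3 − 40·16.4 = 0 → C_y = 1504.4856/24.5 = 61.4076 ≈ 61.41 kip.
ΣF_y = 0: A_y + 61.4076 − 30 − 4.34·7.2 − 35 − 40 = 0 → A_y = 74.84 kip.
ΣF_x = 0: no horizontal applied forces, so A_x = 0.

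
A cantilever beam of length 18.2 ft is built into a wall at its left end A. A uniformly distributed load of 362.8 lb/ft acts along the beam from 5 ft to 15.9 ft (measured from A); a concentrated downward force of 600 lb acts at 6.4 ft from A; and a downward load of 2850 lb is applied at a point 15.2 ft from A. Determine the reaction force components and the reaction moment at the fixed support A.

A_x = 0, A_y = 7405 lb, M_A = 88480 lb·ft

Resultant of the distributed load: 362.8 × 10.9 = 3954.52 lb at 10.45 ft from A.
ΣF_x = 0: A_x = 0.
ΣF_y = 0: A_y − 362.8·10.9 − 600 − 2850 = 0 → A_y = 7405 lb.
ΣM about A: M_A − (362.8·10.9)·10.45 − 600·6.4 − 2850·15.2 = 0 → M_A = 88480 lb·ft.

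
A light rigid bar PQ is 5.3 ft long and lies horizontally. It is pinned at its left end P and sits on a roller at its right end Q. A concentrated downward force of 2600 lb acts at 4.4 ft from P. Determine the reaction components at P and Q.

P_x = 0, P_y = 441.5 lb, Q_y = 2158 lb

Moments about P: Q_y·5.3 − 2600·4.4 = 0 → Q_y = 11440/5.3 = 2158.49 ≈ 2158 lb.
ΣF_y = 0: P_y + 2158.49 − 2600 = 0 → P_y = 441.5 lb.
ΣF_x = 0: no horizontal applied forces, so P_x = 0.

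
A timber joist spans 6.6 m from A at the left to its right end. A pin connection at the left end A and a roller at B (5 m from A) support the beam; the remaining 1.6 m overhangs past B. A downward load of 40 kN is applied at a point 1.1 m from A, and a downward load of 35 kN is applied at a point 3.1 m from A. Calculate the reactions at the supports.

A_x = 0, A_y = 44.50 kN, B_y = 30.50 kN

ΣM about A: B_y·5 − 40·1.1 − 35·3.1 = 0 → B_y = 152.5/5 = 30.50 kN.
ΣF_y = 0: A_y + 30.5 − 40 − 35 = 0 → A_y = 44.50 kN.
ΣF_x = 0: no horizontal applied forces, so A_x = 0.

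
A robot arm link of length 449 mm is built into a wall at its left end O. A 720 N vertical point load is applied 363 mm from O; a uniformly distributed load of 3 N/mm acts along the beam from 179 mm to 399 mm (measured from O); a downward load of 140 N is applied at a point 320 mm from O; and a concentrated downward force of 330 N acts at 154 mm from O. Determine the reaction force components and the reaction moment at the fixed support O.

Resultant of the distributed load: 3 × 220 = 660 N at 289 mm from O.
ΣF_x = 0: O_x = 0.
ΣF_y = 0: O_y − 720 − 3·220 − 140 − 330 = 0 → O_y = 1850 N.
ΣM about O: M_O − 720·363 − (3·220)·289 − 140·320 − 330·154 = 0 → M_O = 547700 N·mm.

O_x = 0, O_y = 1850 N, M_O = 547700 N·mm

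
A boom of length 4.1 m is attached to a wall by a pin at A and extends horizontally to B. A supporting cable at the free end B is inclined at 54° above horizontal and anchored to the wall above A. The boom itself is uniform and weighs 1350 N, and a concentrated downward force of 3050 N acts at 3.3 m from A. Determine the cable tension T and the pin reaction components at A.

ΣM about A: T·sin54°·4.1 − 1350·2.05 − 3050·3.3 = 0 → T = 12832.5/(4.1·0.809017) = 3868.74 ≈ 3869 N.
ΣF_x = 0: A_x − T·cos54° = 0 → A_x = 3868.74 × 0.587785 = 2274 N.
ΣF_y = 0: A_y + T·sin54° − 1350 − 3050 = 0 → A_y = 4400 − 3868.74 × 0.809017 = 1270 N.

T = 3869 N, A_x = 2274 N, A_y = 1270 N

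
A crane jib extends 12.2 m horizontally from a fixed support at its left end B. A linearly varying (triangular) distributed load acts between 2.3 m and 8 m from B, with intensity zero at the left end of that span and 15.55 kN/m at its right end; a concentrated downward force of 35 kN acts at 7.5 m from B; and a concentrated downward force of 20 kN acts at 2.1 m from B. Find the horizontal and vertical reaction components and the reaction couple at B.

B_x = 0, B_y = 99.32 kN, M_B = 574.8 kN·m

Resultant of the triangular load: ½ × 15.55 × 5.7 = 44.3175 kN, acting at 6.1 m from B (one-third of the span from the peak).
ΣF_x = 0: B_x = 0.
ΣF_y = 0: B_y − ½·15.55·5.7 − 35 − 20 = 0 → B_y = 99.32 kN.
ΣM about B: M_B − (½·15.55·5.7)·6.1 − 35·7.5 − 20·2.1 = 0 → M_B = 574.8 kN·m.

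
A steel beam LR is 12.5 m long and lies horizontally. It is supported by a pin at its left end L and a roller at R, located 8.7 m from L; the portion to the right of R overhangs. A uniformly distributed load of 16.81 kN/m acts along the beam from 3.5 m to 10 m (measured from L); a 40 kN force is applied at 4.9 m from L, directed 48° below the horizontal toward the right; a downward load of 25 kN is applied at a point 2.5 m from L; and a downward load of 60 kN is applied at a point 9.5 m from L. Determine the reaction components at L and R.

L_x = -26.77 kN, L_y = 49.77 kN, R_y = 174.2 kN

Resultant of the distributed load: 16.81 × 6.5 = 109.265 kN at 6.75 m from L.
Taking moments about L: R_y·8.7 − (16.81·6.5)·6.75 − 40·sin48°·4.9 − 25·2.5 − 60·9.5 = 0 → R_y = 1515.7/8.7 = 174.218 ≈ 174.2 kN.
ΣF_y = 0: L_y + 174.218 − 16.81·6.5 − 40·sin48° − 25 − 60 = 0 → L_y = 49.77 kN.
ΣF_x = 0: L_x + 40·cos48° = 0 → L_x = -26.77 kN.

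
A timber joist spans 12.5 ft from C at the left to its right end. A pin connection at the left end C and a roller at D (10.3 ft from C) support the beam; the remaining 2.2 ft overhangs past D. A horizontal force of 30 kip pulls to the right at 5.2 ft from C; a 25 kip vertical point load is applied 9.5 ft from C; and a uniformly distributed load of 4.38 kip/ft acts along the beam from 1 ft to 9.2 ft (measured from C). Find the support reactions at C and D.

Resultant of the distributed load: 4.38 × 8.2 = 35.916 kip at 5.1 ft from C.
Taking moments about C: D_y·10.3 − 25·9.5 − (4.38·8.2)·5.1 = 0 → D_y = 420.6716/10.3 = 40.8419 ≈ 40.84 kip.
ΣF_y = 0: C_y + 40.8419 − 25 − 4.38·8.2 = 0 → C_y = 20.07 kip.
ΣF_x = 0: C_x + 30 = 0 → C_x = -30.00 kip.

C_x = -30.00 kip, C_y = 20.07 kip, D_y = 40.84 kip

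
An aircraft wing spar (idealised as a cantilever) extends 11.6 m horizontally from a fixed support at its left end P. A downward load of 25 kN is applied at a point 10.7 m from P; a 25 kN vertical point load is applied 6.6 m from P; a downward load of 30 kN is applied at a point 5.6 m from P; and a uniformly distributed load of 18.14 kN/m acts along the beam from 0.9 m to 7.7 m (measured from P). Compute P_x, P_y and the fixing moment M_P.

P_x = 0, P_y = 203.4 kN, M_P = 1131 kN·m

Resultant of the distributed load: 18.14 × 6.8 = 123.352 kN at 4.3 m from P.
ΣF_x = 0: P_x = 0.
ΣF_y = 0: P_y − 25 − 25 − 30 − 18.14·6.8 = 0 → P_y = 203.4 kN.
ΣM about P: M_P − 25·10.7 − 25·6.6 − 30·5.6 − (18.14·6.8)·4.3 = 0 → M_P = 1131 kN·m.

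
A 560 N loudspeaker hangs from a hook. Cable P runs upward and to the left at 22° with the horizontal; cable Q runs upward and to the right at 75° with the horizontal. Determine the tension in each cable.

ΣF_x = 0: −T_P·cos22° + T_Q·cos75° = 0 → T_Q = 3.58236·T_P.
ΣF_y = 0: T_P·sin22° + T_Q·sin75° = 560.
Substitute: T_P·(0.374607 + 3.58236·0.965926) = 560 → T_P = 146.027 ≈ 146.0 N.
Then T_Q = 3.58236 × 146.027 = 523.1 N.

T_P = 146.0 N, T_Q = 523.1 N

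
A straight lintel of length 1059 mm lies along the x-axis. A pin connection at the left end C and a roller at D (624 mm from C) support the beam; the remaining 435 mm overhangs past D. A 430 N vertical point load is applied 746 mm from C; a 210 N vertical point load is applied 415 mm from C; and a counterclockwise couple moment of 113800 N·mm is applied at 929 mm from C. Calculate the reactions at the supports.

C_x = 0, C_y = 168.6 N, D_y = 471.4 N

Moments about C: D_y·624 − 430·746 − 210·415 + 113800 = 0 → D_y = 294130/624 = 471.362 ≈ 471.4 N.
ΣF_y = 0: C_y + 471.362 − 430 − 210 = 0 → C_y = 168.6 N.
ΣF_x = 0: no horizontal applied forces, so C_x = 0.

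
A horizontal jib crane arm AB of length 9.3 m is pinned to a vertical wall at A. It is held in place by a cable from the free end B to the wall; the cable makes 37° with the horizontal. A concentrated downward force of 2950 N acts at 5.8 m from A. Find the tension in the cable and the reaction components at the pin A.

ΣM about A: T·sin37°·9.3 − 2950·5.8 = 0 → T = 17110/(9.3·0.601815) = 3057.06 ≈ 3057 N.
ΣF_x = 0: A_x − T·cos37° = 0 → A_x = 3057.06 × 0.798636 = 2441 N.
ΣF_y = 0: A_y + T·sin37° − 2950 = 0 → A_y = 2950 − 3057.06 × 0.601815 = 1110 N.

T = 3057 N, A_x = 2441 N, A_y = 1110 N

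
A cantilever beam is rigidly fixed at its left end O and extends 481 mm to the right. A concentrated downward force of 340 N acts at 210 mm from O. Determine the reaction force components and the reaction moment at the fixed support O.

ΣF_x = 0: O_x = 0.
ΣF_y = 0: O_y − 340 = 0 → O_y = 340.0 N.
ΣM about O: M_O − 340·210 = 0 → M_O = 71400 N·mm.

O_x = 0, O_y = 340.0 N, M_O = 71400 N·mm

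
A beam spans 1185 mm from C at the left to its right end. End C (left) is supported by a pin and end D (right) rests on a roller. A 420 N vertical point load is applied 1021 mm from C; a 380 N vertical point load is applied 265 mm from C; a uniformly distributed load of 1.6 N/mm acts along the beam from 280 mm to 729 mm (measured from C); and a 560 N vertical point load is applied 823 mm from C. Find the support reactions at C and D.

Resultant of the distributed load: 1.6 × 449 = 718.4 N at 504.5 mm from C.
Taking moments about C: D_y·1185 − 420·1021 − 380·265 − (1.6·449)·504.5 − 560·823 = 0 → D_y = 1352832.8/1185 = 1141.63 ≈ 1142 N.
ΣF_y = 0: C_y + 1141.63 − 420 − 380 − 1.6·449 − 560 = 0 → C_y = 936.8 N.
ΣF_x = 0: no horizontal applied forces, so C_x = 0.

C_x = 0, C_y = 936.8 N, D_y = 1142 N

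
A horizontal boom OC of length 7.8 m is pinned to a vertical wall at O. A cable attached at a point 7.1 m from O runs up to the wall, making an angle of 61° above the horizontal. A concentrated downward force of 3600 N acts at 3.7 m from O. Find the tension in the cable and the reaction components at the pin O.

T = 2145 N, O_x = 1040 N, O_y = 1724 N

ΣM about O: T·sin61°·7.1 − 3600·3.7 = 0 → T = 13320/(7.1·0.87462) = 2145 N.
ΣF_x = 0: O_x − T·cos61° = 0 → O_x = 2145 × 0.48481 = 1040 N.
ΣF_y = 0: O_y + T·sin61° − 3600 = 0 → O_y = 3600 − 2145 × 0.87462 = 1724 N.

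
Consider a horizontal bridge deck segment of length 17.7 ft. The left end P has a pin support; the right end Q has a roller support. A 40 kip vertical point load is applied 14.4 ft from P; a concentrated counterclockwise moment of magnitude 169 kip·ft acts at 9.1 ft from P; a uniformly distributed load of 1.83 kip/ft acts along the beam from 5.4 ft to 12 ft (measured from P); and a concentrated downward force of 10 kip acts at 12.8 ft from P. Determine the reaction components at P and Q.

Resultant of the distributed load: 1.83 × 6.6 = 12.078 kip at 8.7 ft from P.
ΣM about P: Q_y·17.7 − 40·14.4 + 169 − (1.83·6.6)·8.7 − 10·12.8 = 0 → Q_y = 640.0786/17.7 = 36.1626 ≈ 36.16 kip.
ΣF_y = 0: P_y + 36.1626 − 40 − 1.83·6.6 − 10 = 0 → P_y = 25.92 kip.
ΣF_x = 0: no horizontal applied forces, so P_x = 0.

P_x = 0, P_y = 25.92 kip, Q_y = 36.16 kip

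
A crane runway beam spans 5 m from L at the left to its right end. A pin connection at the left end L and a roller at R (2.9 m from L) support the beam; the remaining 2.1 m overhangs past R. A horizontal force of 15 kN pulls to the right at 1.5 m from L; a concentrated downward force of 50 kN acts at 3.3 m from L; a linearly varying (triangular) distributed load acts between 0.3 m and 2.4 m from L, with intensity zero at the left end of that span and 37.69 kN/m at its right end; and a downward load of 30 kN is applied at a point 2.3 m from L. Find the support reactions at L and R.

L_x = -15.00 kN, L_y = 15.69 kN, R_y = 103.9 kN

Resultant of the triangular load: ½ × 37.69 × 2.1 = 39.5745 kN, acting at 1.7 m from L (one-third of the span from the peak).
Taking moments about L: R_y·2.9 − 50·3.3 − (½·37.69·2.1)·1.7 − 30·2.3 = 0 → R_y = 301.27665/2.9 = 103.889 ≈ 103.9 kN.
ΣF_y = 0: L_y + 103.889 − 50 − ½·37.69·2.1 − 30 = 0 → L_y = 15.69 kN.
ΣF_x = 0: L_x + 15 = 0 → L_x = -15.00 kN.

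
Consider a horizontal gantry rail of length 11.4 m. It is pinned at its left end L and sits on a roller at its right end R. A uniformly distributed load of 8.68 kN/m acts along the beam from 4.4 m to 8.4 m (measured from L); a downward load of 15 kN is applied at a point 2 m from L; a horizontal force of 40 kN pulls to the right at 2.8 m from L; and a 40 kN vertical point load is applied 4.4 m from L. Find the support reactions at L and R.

L_x = -40.00 kN, L_y = 52.16 kN, R_y = 37.56 kN

Resultant of the distributed load: 8.68 × 4 = 34.72 kN at 6.4 m from L.
ΣM about L: R_y·11.4 − (8.68·4)·6.4 − 15·2 − 40·4.4 = 0 → R_y = 428.208/11.4 = 37.5621 ≈ 37.56 kN.
ΣF_y = 0: L_y + 37.5621 − 8.68·4 − 15 − 40 = 0 → L_y = 52.16 kN.
ΣF_x = 0: L_x + 40 = 0 → L_x = -40.00 kN.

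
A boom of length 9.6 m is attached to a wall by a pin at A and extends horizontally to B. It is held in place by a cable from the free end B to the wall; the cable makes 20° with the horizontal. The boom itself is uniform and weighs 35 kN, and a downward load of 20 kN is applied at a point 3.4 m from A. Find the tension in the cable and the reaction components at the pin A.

T = 71.88 kN, A_x = 67.54 kN, A_y = 30.42 kN

ΣM about A: T·sin20°·9.6 − 35·4.8 − 20·3.4 = 0 → T = 236/(9.6·0.34202) = 71.8769 ≈ 71.88 kN.
ΣF_x = 0: A_x − T·cos20° = 0 → A_x = 71.8769 × 0.939693 = 67.54 kN.
ΣF_y = 0: A_y + T·sin20° − 35 − 20 = 0 → A_y = 55 − 71.8769 × 0.34202 = 30.42 kN.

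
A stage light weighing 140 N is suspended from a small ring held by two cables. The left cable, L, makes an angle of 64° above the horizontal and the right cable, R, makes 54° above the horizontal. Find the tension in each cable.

ΣF_x = 0: −T_L·cos64° + T_R·cos54° = 0 → T_R = 0.745802·T_L.
ΣF_y = 0: T_L·sin64° + T_R·sin54° = 140.
Substitute: T_L·(0.898794 + 0.745802·0.809017) = 140 → T_L = 93.1991 ≈ 93.20 N.
Then T_R = 0.745802 × 93.1991 = 69.51 N.

T_L = 93.20 N, T_R = 69.51 N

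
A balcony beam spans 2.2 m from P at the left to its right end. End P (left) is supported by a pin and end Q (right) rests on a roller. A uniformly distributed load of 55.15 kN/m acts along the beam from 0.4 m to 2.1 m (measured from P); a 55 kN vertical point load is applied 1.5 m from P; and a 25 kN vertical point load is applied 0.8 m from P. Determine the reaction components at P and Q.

Resultant of the distributed load: 55.15 × 1.7 = 93.755 kN at 1.25 m from P.
Moments about P: Q_y·2.2 − (55.15·1.7)·1.25 − 55·1.5 − 25·0.8 = 0 → Q_y = 219.69375/2.2 = 99.8608 ≈ 99.86 kN.
ΣF_y = 0: P_y + 99.8608 − 55.15·1.7 − 55 − 25 = 0 → P_y = 73.89 kN.
ΣF_x = 0: no horizontal applied forces, so P_x = 0.

P_x = 0, P_y = 73.89 kN, Q_y = 99.86 kN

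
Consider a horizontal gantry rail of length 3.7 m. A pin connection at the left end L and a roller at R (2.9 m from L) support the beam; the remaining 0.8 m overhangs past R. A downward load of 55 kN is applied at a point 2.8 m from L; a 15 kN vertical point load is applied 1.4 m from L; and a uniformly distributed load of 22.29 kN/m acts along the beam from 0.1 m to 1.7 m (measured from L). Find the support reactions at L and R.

Resultant of the distributed load: 22.29 × 1.6 = 35.664 kN at 0.9 m from L.
ΣM about L: R_y·2.9 − 55·2.8 − 15·1.4 − (22.29·1.6)·0.9 = 0 → R_y = 207.0976/2.9 = 71.413 ≈ 71.41 kN.
ΣF_y = 0: L_y + 71.413 − 55 − 15 − 22.29·1.6 = 0 → L_y = 34.25 kN.
ΣF_x = 0: no horizontal applied forces, so L_x = 0.

L_x = 0, L_y = 34.25 kN, R_y = 71.41 kN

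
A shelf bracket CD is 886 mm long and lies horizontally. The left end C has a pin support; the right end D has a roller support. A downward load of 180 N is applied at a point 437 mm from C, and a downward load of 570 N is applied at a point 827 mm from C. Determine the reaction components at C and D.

ΣM about C: D_y·886 − 180·437 − 570·827 = 0 → D_y = 550050/886 = 620.824 ≈ 620.8 N.
ΣF_y = 0: C_y + 620.824 − 180 − 570 = 0 → C_y = 129.2 N.
ΣF_x = 0: no horizontal applied forces, so C_x = 0.

C_x = 0, C_y = 129.2 N, D_y = 620.8 N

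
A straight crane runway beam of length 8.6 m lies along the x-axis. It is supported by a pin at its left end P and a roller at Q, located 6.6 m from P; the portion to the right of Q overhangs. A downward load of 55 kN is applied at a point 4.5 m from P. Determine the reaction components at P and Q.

P_x = 0, P_y = 17.50 kN, Q_y = 37.50 kN

ΣM about P: Q_y·6.6 − 55·4.5 = 0 → Q_y = 247.5/6.6 = 37.50 kN.
ΣF_y = 0: P_y + 37.5 − 55 = 0 → P_y = 17.50 kN.
ΣF_x = 0: no horizontal applied forces, so P_x = 0.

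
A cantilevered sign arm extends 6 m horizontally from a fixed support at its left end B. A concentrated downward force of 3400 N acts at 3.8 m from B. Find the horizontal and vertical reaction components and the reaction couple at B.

ΣF_x = 0: B_x = 0.
ΣF_y = 0: B_y − 3400 = 0 → B_y = 3400 N.
ΣM about B: M_B − 3400·3.8 = 0 → M_B = 12920 N·m.

B_x = 0, B_y = 3400 N, M_B = 12920 N·m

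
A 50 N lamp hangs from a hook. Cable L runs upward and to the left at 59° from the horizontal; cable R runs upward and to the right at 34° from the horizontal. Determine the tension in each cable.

ΣF_x = 0: −T_L·cos59° + T_R·cos34° = 0 → T_R = 0.621248·T_L.
ΣF_y = 0: T_L·sin59° + T_R·sin34° = 50.
Substitute: T_L·(0.857167 + 0.621248·0.559193) = 50 → T_L = 41.5088 ≈ 41.51 N.
Then T_R = 0.621248 × 41.5088 = 25.79 N.

T_L = 41.51 N, T_R = 25.79 N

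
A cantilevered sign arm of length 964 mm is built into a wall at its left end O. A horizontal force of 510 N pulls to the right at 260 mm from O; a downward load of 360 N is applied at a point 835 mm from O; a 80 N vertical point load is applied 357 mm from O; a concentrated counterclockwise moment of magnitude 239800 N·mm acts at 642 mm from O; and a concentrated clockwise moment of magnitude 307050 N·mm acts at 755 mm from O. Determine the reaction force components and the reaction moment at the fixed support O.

O_x = -510.0 N, O_y = 440.0 N, M_O = 396400 N·mm

ΣF_x = 0: O_x + 510 = 0 → O_x = -510.0 N.
ΣF_y = 0: O_y − 360 − 80 = 0 → O_y = 440.0 N.
ΣM about O: M_O − 360·835 − 80·357 + 239800 − 307050 = 0 → M_O = 396400 N·mm.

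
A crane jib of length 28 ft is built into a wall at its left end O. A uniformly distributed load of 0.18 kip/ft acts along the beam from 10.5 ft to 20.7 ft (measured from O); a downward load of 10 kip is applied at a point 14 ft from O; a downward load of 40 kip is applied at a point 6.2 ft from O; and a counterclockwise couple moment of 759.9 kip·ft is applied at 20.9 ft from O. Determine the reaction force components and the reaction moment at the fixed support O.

O_x = 0, O_y = 51.84 kip, M_O = -343.3 kip·ft

Resultant of the distributed load: 0.18 × 10.2 = 1.836 kip at 15.6 ft from O.
ΣF_x = 0: O_x = 0.
ΣF_y = 0: O_y − 0.18·10.2 − 10 − 40 = 0 → O_y = 51.84 kip.
ΣM about O: M_O − (0.18·10.2)·15.6 − 10·14 − 40·6.2 + 759.9 = 0 → M_O = -343.3 kip·ft.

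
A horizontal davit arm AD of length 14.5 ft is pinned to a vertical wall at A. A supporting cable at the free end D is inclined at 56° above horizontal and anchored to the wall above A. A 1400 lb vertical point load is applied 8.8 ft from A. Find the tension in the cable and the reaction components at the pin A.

T = 1025 lb, A_x = 573.1 lb, A_y = 550.3 lb

ΣM about A: T·sin56°·14.5 − 1400·8.8 = 0 → T = 12320/(14.5·0.829038) = 1024.87 ≈ 1025 lb.
ΣF_x = 0: A_x − T·cos56° = 0 → A_x = 1024.87 × 0.559193 = 573.1 lb.
ΣF_y = 0: A_y + T·sin56° − 1400 = 0 → A_y = 1400 − 1024.87 × 0.829038 = 550.3 lb.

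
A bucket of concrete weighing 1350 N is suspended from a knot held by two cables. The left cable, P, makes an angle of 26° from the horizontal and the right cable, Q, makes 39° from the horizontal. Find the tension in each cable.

T_P = 1158 N, T_Q = 1339 N

ΣF_x = 0: −T_P·cos26° + T_Q·cos39° = 0 → T_Q = 1.15653·T_P.
ΣF_y = 0: T_P·sin26° + T_Q·sin39° = 1350.
Substitute: T_P·(0.438371 + 1.15653·0.62932) = 1350 → T_P = 1157.61 ≈ 1158 N.
Then T_Q = 1.15653 × 1157.61 = 1339 N.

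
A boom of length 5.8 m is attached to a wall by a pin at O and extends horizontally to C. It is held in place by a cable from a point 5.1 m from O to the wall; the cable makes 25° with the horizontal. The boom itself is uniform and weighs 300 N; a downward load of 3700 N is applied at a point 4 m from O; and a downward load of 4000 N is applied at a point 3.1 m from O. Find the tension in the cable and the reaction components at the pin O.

ΣM about O: T·sin25°·5.1 − 300·2.9 − 3700·4 − 4000·3.1 = 0 → T = 28070/(5.1·0.422618) = 13023.4 ≈ 13020 N.
ΣF_x = 0: O_x − T·cos25° = 0 → O_x = 13023.4 × 0.906308 = 11800 N.
ΣF_y = 0: O_y + T·sin25° − 300 − 3700 − 4000 = 0 → O_y = 8000 − 13023.4 × 0.422618 = 2496 N.

T = 13020 N, O_x = 11800 N, O_y = 2496 N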